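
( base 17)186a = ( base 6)53545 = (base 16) 1ca9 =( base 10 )7337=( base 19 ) 1163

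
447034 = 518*863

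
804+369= 1173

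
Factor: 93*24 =2232 = 2^3*3^2*31^1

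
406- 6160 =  - 5754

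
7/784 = 1/112= 0.01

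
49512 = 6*8252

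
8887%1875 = 1387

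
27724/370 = 13862/185 = 74.93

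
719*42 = 30198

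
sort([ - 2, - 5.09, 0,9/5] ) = [-5.09, - 2, 0,9/5]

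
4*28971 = 115884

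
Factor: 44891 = 7^1*11^2*53^1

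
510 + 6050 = 6560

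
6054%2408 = 1238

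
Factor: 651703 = 13^1*50131^1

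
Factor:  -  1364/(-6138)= 2/9= 2^1*3^(  -  2)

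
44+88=132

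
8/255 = 8/255 = 0.03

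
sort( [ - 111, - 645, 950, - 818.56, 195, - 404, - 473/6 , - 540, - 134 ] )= [-818.56, - 645, - 540, - 404,- 134, - 111 , - 473/6, 195,  950]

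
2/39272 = 1/19636 = 0.00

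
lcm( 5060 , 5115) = 470580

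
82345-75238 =7107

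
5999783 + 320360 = 6320143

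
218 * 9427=2055086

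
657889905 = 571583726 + 86306179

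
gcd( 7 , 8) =1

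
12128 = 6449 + 5679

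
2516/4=629=629.00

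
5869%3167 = 2702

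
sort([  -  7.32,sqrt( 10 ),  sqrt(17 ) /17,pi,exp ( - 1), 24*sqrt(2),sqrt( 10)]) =[  -  7.32,sqrt(17) /17, exp ( - 1), pi,sqrt (10) , sqrt( 10) , 24*sqrt(2)] 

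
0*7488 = 0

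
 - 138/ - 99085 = 138/99085   =  0.00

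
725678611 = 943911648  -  218233037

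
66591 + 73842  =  140433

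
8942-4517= 4425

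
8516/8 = 1064 + 1/2 = 1064.50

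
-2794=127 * (  -  22 )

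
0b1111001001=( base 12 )689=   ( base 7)2553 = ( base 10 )969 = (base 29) 14c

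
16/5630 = 8/2815= 0.00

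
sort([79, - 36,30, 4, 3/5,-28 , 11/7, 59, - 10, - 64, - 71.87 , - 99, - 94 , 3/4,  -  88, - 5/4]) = [ - 99, - 94, - 88 ,  -  71.87, - 64,-36,  -  28, - 10, - 5/4, 3/5, 3/4, 11/7, 4, 30, 59,  79 ] 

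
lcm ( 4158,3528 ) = 116424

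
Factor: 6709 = 6709^1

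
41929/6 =41929/6 = 6988.17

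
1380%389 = 213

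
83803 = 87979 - 4176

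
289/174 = 289/174  =  1.66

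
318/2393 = 318/2393 = 0.13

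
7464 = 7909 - 445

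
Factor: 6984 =2^3 * 3^2*97^1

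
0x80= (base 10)128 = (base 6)332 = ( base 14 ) 92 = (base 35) 3n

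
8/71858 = 4/35929 = 0.00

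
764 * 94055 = 71858020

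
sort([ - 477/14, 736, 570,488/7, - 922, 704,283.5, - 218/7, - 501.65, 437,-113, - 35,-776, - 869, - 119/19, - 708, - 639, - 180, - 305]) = [  -  922,- 869, - 776, - 708 , - 639 , - 501.65, - 305, -180, - 113,-35, - 477/14, - 218/7 , - 119/19, 488/7,283.5 , 437, 570,704, 736 ] 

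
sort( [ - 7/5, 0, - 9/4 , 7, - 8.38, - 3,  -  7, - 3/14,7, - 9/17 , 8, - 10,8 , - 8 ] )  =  [-10,  -  8.38, - 8, - 7, - 3, - 9/4, - 7/5, - 9/17, - 3/14,0,7,7, 8, 8 ] 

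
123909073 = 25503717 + 98405356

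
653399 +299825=953224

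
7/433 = 7/433 = 0.02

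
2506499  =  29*86431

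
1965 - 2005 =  - 40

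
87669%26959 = 6792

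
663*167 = 110721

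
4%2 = 0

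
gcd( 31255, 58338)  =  7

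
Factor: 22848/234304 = 51/523=3^1*17^1*523^( - 1)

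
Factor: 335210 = 2^1*5^1  *  33521^1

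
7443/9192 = 2481/3064 = 0.81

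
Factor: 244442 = 2^1 * 11^1*41^1*271^1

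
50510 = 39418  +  11092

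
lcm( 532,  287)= 21812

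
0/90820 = 0 = 0.00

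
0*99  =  0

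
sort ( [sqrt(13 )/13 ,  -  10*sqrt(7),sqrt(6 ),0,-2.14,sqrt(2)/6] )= [ - 10 * sqrt (7),-2.14, 0, sqrt(2)/6,sqrt(13 ) /13,sqrt (6)] 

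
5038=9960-4922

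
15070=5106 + 9964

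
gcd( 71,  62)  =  1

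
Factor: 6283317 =3^1*2094439^1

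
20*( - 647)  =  -12940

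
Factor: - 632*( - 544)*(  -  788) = -2^10*17^1*79^1 *197^1 = - 270920704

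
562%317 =245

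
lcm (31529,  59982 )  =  2459262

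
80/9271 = 80/9271 = 0.01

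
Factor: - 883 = -883^1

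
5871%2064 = 1743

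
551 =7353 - 6802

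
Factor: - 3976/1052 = -2^1  *7^1*71^1*263^(-1) = - 994/263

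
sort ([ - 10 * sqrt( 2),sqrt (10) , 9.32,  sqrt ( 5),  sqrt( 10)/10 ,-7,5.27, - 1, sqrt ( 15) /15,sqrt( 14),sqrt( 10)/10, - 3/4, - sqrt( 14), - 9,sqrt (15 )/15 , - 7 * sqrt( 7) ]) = [ - 7*sqrt( 7), - 10 * sqrt( 2 ), - 9, - 7, - sqrt(14), - 1, - 3/4, sqrt( 15) /15,  sqrt(15 ) /15, sqrt( 10 ) /10,sqrt(10) /10,sqrt( 5 ), sqrt( 10 ), sqrt(14 ), 5.27 , 9.32 ] 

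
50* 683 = 34150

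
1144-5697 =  - 4553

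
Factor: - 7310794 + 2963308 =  - 4347486 = - 2^1*3^3*11^1  *13^1 * 563^1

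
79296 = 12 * 6608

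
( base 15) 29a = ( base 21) 177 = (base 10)595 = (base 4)21103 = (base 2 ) 1001010011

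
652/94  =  326/47 = 6.94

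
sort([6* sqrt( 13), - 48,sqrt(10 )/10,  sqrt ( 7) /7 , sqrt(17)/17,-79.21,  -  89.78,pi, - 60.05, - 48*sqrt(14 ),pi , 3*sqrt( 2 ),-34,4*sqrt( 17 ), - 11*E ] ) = [ - 48 * sqrt(14), - 89.78, - 79.21, - 60.05, - 48,- 34, - 11 * E, sqrt(17)/17, sqrt(10 )/10,sqrt (7)/7 , pi,pi, 3*sqrt(2),4*sqrt(17), 6*sqrt (13 )] 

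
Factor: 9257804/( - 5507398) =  - 2^1*13^( - 1)  *  31^ (-1) * 601^1*3851^1*6833^(-1) = - 4628902/2753699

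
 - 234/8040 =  - 39/1340 = -0.03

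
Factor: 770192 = 2^4*37^1 * 1301^1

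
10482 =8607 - -1875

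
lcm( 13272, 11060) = 66360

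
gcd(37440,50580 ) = 180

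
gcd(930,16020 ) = 30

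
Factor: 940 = 2^2*5^1*47^1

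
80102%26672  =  86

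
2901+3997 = 6898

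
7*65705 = 459935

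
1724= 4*431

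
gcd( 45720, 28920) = 120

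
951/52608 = 317/17536 = 0.02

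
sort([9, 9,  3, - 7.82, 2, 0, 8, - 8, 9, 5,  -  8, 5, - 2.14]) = [- 8, - 8,-7.82, - 2.14, 0,2 , 3, 5,5, 8,9, 9,9 ]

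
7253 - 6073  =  1180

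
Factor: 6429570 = 2^1*3^1*5^1*7^1* 17^1*1801^1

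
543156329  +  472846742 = 1016003071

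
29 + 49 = 78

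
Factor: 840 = 2^3*3^1*5^1*7^1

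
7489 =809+6680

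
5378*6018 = 32364804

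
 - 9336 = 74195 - 83531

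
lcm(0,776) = 0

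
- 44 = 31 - 75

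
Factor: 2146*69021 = 2^1*3^2*29^1*37^1*7669^1 =148119066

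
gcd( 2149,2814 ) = 7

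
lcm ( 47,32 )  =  1504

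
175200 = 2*87600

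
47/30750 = 47/30750 = 0.00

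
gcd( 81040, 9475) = 5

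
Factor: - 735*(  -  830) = 2^1*3^1*5^2*7^2*83^1 =610050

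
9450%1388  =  1122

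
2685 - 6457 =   -  3772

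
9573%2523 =2004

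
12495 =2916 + 9579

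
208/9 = 23  +  1/9 = 23.11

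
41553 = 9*4617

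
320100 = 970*330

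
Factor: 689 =13^1*53^1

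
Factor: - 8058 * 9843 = - 2^1 * 3^2*17^2*79^1*193^1 = - 79314894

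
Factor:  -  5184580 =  - 2^2*5^1*259229^1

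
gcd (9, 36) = 9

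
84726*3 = 254178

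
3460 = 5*692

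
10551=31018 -20467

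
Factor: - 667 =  - 23^1*29^1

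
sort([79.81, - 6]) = [  -  6,79.81]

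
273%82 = 27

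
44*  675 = 29700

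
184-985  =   - 801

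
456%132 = 60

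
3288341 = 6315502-3027161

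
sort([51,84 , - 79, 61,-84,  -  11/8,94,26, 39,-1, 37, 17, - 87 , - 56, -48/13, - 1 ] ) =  [ - 87,-84, - 79, - 56, -48/13, - 11/8, - 1,- 1,17 , 26, 37,39, 51, 61, 84,94 ] 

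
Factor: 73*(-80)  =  -2^4*  5^1*73^1=- 5840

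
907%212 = 59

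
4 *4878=19512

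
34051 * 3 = 102153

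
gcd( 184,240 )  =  8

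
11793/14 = 11793/14 =842.36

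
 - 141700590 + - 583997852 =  - 725698442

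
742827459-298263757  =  444563702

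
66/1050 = 11/175 = 0.06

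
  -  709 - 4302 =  - 5011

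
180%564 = 180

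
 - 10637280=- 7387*1440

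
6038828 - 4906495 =1132333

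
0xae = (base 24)76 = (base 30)5o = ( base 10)174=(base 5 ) 1144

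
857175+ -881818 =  - 24643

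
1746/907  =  1746/907=1.93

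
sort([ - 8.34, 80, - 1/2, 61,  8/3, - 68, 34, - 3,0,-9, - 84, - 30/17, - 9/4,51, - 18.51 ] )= [ - 84,-68, - 18.51, - 9, - 8.34, - 3 ,-9/4, - 30/17, - 1/2, 0, 8/3, 34,51,61 , 80]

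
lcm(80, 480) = 480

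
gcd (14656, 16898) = 2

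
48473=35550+12923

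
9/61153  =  9/61153 = 0.00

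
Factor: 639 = 3^2*71^1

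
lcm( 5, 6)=30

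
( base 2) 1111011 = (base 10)123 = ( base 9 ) 146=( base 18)6f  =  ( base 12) A3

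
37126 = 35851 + 1275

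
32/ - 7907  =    -  32/7907 = - 0.00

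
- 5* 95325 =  - 476625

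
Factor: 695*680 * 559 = 2^3 * 5^2*13^1* 17^1 * 43^1*139^1= 264183400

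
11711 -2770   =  8941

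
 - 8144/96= - 85 + 1/6 = -84.83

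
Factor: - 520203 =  - 3^1*59^1 *2939^1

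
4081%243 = 193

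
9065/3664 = 9065/3664 =2.47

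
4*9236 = 36944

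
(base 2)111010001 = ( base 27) H6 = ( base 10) 465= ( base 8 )721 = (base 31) f0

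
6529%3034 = 461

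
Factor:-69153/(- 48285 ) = 623/435 = 3^( - 1)*5^( - 1)*7^1*29^( - 1)*89^1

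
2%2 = 0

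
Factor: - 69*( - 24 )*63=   104328 = 2^3 *3^4*7^1*23^1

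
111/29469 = 37/9823 = 0.00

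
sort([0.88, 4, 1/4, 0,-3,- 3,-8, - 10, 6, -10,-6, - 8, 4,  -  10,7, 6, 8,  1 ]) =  [- 10, - 10,- 10, - 8,-8, - 6,-3, - 3, 0, 1/4 , 0.88, 1, 4, 4, 6, 6, 7, 8 ] 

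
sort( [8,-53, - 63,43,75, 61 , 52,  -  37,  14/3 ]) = [ - 63, - 53, - 37,14/3,8 , 43,52, 61,75]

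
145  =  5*29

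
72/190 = 36/95 =0.38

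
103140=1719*60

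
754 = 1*754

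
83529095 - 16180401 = 67348694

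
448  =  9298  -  8850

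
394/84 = 4 + 29/42=4.69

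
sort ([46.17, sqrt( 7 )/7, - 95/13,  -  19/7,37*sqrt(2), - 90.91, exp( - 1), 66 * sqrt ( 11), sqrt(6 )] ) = [ - 90.91,- 95/13, - 19/7, exp(- 1 ),sqrt(7)/7,sqrt (6),  46.17, 37*sqrt( 2 ), 66*sqrt (11 ) ] 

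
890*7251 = 6453390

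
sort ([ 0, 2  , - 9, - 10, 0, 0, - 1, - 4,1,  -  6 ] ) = [  -  10,- 9, - 6,-4,  -  1, 0, 0, 0, 1, 2] 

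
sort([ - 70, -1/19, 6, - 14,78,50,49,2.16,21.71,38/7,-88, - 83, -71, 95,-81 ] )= [ - 88, - 83, - 81,  -  71, - 70, - 14, - 1/19, 2.16,38/7,6, 21.71,49,50,  78,95]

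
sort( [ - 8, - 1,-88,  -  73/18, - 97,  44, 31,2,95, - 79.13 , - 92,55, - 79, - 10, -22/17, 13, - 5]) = [ - 97,- 92, -88,-79.13, - 79, - 10,-8,-5,-73/18,-22/17, - 1,2,13, 31, 44,55, 95 ] 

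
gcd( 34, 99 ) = 1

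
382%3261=382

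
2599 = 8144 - 5545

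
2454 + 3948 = 6402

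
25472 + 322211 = 347683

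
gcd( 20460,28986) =6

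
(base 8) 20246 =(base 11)6309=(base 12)4A06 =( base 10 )8358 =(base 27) bcf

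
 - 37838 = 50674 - 88512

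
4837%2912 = 1925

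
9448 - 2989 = 6459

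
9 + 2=11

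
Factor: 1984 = 2^6*31^1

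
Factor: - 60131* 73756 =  - 2^2 * 157^1*383^1*18439^1 = - 4435022036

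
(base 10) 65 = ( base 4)1001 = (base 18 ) 3B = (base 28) 29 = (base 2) 1000001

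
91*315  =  28665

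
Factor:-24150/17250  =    -  7/5=- 5^( - 1 )*7^1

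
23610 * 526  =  12418860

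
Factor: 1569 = 3^1 *523^1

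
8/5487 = 8/5487 = 0.00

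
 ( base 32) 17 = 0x27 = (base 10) 39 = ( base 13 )30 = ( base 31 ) 18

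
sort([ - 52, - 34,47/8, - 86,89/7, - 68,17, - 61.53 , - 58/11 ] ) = [  -  86, - 68 ,  -  61.53, - 52 ,  -  34, - 58/11,47/8 , 89/7,17]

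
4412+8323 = 12735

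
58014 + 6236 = 64250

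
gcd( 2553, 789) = 3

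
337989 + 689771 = 1027760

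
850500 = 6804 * 125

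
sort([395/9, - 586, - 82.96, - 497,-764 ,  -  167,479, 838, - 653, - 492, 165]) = [ - 764,-653, - 586, -497, - 492, -167, - 82.96 , 395/9, 165 , 479, 838]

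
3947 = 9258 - 5311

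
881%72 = 17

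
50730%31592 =19138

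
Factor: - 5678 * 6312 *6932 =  - 248439663552 = - 2^6*3^1 * 17^1 * 167^1*263^1*1733^1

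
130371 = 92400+37971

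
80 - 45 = 35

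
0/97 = 0  =  0.00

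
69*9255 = 638595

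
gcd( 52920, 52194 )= 6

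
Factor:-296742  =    -  2^1*3^1 * 19^2*137^1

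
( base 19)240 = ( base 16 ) 31E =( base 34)NG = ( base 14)410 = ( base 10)798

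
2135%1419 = 716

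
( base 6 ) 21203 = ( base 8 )5503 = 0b101101000011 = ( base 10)2883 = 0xb43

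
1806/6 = 301 = 301.00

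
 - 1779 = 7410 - 9189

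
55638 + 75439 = 131077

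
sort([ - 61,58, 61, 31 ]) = [ - 61,31,58, 61 ] 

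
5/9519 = 5/9519 = 0.00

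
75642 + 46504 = 122146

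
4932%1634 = 30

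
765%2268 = 765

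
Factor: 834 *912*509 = 2^5 * 3^2*19^1 *139^1*509^1 = 387149472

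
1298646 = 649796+648850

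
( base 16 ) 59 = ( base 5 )324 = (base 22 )41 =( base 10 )89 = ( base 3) 10022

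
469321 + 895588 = 1364909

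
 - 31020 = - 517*60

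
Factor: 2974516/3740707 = 2^2*193^1*3853^1*3740707^(- 1)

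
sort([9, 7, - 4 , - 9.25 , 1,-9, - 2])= [ - 9.25, - 9 , - 4, - 2, 1, 7, 9 ] 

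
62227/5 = 12445  +  2/5 = 12445.40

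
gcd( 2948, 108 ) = 4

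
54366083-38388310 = 15977773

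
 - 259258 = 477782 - 737040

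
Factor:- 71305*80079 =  - 5710033095  =  - 3^1*5^1* 13^1*1097^1*26693^1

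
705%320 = 65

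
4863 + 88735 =93598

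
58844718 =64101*918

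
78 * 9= 702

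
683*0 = 0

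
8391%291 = 243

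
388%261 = 127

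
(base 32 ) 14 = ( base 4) 210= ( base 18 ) 20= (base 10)36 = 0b100100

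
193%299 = 193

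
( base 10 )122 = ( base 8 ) 172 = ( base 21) 5h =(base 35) 3h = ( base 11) 101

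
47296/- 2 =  - 23648 + 0/1 = -  23648.00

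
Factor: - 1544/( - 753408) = 193/94176 = 2^( - 5 )*3^(-3)*109^( -1)*193^1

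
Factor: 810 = 2^1*3^4*5^1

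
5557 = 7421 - 1864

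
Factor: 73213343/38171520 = 2^( - 7)*3^( - 3 )*5^( - 1 )*7^1 * 37^1*47^( - 2 )*282677^1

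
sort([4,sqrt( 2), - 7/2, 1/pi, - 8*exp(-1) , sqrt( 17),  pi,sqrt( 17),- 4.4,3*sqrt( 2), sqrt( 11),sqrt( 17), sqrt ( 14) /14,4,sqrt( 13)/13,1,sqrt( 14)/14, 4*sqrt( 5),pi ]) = [  -  4.4,-7/2,-8*exp(  -  1)  ,  sqrt( 14) /14,sqrt(14) /14,sqrt( 13)/13, 1/pi , 1, sqrt(2),pi,pi,sqrt(11),  4,4,sqrt( 17 ),  sqrt( 17 ),sqrt ( 17 ),3*sqrt(2 ), 4*sqrt (5 )] 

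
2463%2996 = 2463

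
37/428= 37/428 =0.09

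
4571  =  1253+3318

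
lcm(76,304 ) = 304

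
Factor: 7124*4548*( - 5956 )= - 2^6*3^1*13^1 * 137^1 * 379^1*1489^1= -192974114112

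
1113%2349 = 1113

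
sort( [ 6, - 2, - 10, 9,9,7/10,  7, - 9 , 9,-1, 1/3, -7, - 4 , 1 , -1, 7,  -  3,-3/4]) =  [ - 10,  -  9, - 7, - 4, - 3, - 2, - 1,-1,  -  3/4 , 1/3,7/10,1, 6,  7,7,9,9 , 9 ]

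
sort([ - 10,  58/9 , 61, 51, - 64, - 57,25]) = [ - 64,-57, - 10,  58/9, 25, 51, 61]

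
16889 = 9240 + 7649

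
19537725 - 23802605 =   -  4264880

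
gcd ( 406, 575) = 1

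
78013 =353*221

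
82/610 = 41/305 =0.13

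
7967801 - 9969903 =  - 2002102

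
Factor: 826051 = 826051^1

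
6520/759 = 6520/759 = 8.59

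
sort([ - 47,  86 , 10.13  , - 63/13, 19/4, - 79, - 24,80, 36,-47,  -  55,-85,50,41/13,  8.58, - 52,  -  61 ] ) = [ - 85, - 79,-61,-55, - 52 ,-47, - 47 , - 24 , - 63/13, 41/13,19/4,  8.58, 10.13,36,50, 80, 86]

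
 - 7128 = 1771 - 8899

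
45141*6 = 270846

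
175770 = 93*1890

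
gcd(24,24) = 24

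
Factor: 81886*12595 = 1031354170 = 2^1*5^1*7^1*11^1*229^1*5849^1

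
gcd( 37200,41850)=4650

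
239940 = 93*2580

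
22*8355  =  183810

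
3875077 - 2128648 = 1746429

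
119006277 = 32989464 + 86016813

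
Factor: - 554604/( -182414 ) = 2^1*3^1*113^1*223^( - 1) = 678/223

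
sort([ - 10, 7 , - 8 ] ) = [-10,-8 , 7 ]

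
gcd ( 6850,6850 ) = 6850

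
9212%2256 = 188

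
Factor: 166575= 3^1*5^2*2221^1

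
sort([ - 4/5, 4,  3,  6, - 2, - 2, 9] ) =[ - 2, - 2 , - 4/5, 3,4,6, 9] 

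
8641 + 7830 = 16471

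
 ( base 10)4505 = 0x1199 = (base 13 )2087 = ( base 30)505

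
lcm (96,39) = 1248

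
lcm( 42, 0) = 0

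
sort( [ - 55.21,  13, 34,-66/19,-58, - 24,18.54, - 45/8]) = [ - 58,  -  55.21, - 24,-45/8, - 66/19,  13,18.54,34]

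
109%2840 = 109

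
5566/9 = 618 + 4/9 = 618.44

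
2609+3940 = 6549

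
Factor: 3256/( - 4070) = -4/5 = - 2^2*5^ ( - 1)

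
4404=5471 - 1067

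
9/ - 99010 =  - 1 + 99001/99010 = -  0.00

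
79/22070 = 79/22070 =0.00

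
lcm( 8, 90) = 360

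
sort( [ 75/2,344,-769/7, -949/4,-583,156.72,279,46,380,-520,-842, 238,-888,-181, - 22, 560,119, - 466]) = [-888, - 842,-583, - 520,-466 , - 949/4,-181, - 769/7,- 22,  75/2 , 46,119,156.72 , 238 , 279,344,380, 560 ]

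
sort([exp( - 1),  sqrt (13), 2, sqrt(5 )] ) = [exp( - 1), 2,sqrt( 5 ),sqrt( 13 ) ] 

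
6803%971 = 6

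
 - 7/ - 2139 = 7/2139 = 0.00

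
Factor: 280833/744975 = 3^( - 1)*5^( - 2 ) * 11^( -1)*311^1=311/825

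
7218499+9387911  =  16606410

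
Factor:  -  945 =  - 3^3*5^1*7^1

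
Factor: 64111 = 61^1*1051^1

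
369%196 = 173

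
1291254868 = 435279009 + 855975859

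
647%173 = 128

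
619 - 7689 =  - 7070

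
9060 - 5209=3851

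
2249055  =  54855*41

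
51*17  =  867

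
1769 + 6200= 7969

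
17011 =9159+7852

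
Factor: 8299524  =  2^2*3^1*467^1*1481^1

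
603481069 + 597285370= 1200766439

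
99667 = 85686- - 13981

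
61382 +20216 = 81598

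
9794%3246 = 56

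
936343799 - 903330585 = 33013214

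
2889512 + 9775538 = 12665050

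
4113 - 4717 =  -604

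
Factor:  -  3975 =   -  3^1*5^2*53^1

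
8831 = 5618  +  3213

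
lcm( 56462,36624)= 1355088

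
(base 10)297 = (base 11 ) 250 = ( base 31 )9i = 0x129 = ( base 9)360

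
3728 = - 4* ( - 932)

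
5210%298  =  144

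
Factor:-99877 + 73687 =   -  2^1*3^3*5^1*97^1 = - 26190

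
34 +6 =40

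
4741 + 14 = 4755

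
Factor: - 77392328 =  -2^3*13^1* 389^1 * 1913^1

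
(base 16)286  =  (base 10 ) 646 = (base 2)1010000110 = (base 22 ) 178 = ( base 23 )152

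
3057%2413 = 644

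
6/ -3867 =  - 1 + 1287/1289 = -0.00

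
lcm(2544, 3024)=160272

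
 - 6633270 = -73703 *90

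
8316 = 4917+3399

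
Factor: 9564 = 2^2*3^1*797^1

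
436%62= 2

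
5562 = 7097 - 1535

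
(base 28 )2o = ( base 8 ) 120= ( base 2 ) 1010000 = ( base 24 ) 38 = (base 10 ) 80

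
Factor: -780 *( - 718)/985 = 112008/197 = 2^3*3^1 * 13^1 * 197^( - 1)*359^1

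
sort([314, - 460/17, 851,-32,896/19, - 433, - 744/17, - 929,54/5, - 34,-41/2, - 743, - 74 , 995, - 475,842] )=[ - 929, - 743, - 475, - 433, - 74, -744/17, - 34, - 32,-460/17, - 41/2,54/5,896/19,314,842,851,995]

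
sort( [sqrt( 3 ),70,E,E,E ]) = [ sqrt(3 ) , E, E,E,70]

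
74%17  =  6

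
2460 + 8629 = 11089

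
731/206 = 3  +  113/206=3.55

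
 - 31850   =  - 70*455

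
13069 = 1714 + 11355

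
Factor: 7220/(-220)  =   - 11^( - 1)*19^2 = - 361/11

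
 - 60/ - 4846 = 30/2423 =0.01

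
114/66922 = 57/33461  =  0.00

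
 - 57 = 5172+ - 5229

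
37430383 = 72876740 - 35446357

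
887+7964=8851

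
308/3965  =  308/3965 =0.08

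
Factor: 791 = 7^1 * 113^1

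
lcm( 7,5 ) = 35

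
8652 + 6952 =15604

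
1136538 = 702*1619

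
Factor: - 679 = -7^1 * 97^1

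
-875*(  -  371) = 324625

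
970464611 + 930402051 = 1900866662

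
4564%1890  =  784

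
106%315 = 106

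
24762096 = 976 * 25371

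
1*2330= 2330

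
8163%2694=81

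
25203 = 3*8401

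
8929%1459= 175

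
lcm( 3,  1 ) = 3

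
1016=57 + 959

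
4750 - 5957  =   - 1207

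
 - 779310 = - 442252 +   -  337058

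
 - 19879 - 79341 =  - 99220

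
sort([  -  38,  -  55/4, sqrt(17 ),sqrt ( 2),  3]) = [ - 38 , - 55/4, sqrt( 2 ),3, sqrt( 17) ] 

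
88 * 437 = 38456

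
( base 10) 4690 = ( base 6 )33414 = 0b1001001010010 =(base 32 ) 4ii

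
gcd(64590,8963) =1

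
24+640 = 664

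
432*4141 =1788912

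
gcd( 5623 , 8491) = 1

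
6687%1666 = 23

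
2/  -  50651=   -  2/50651 = - 0.00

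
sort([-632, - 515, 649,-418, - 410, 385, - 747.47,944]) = [ - 747.47, - 632, - 515, - 418, - 410,385,649,  944] 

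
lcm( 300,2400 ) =2400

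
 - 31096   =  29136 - 60232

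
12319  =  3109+9210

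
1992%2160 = 1992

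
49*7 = 343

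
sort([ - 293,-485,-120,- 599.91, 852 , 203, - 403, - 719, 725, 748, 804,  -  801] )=[-801,-719,-599.91 ,  -  485, - 403, - 293, - 120 , 203, 725, 748,804, 852 ]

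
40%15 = 10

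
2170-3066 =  - 896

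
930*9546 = 8877780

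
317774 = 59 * 5386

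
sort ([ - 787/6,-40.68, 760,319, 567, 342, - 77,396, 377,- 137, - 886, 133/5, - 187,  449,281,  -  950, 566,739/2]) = [ - 950,-886,- 187 ,-137, -787/6, - 77, - 40.68,  133/5, 281, 319, 342, 739/2, 377,396,449, 566, 567, 760 ] 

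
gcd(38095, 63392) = 1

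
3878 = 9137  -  5259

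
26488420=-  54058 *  (-490)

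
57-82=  - 25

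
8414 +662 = 9076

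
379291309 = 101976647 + 277314662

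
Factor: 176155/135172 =2^(-2)*5^1 * 7^2*47^(-1 )=245/188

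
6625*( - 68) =  -  450500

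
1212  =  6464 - 5252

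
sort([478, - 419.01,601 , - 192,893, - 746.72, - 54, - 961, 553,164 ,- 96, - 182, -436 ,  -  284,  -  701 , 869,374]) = [ - 961 , - 746.72,  -  701, - 436, - 419.01, - 284, - 192, - 182, - 96, - 54, 164,374,478,553,601,869,893]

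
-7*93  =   - 651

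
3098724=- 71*( - 43644)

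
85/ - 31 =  - 3  +  8/31 = - 2.74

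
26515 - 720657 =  - 694142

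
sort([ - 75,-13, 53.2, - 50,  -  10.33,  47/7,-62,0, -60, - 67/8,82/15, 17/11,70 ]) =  [  -  75, -62,-60,- 50, - 13, - 10.33, - 67/8, 0 , 17/11, 82/15 , 47/7,53.2,70]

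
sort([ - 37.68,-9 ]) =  [ - 37.68 , - 9 ] 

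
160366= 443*362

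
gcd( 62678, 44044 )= 1694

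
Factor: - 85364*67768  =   - 2^5*43^1*197^1*21341^1  =  -5784947552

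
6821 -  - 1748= 8569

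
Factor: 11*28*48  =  14784 = 2^6*3^1*7^1*11^1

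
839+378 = 1217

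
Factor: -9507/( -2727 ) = 3169/909  =  3^( - 2)*101^( - 1 ) * 3169^1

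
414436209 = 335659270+78776939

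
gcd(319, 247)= 1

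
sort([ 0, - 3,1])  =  [ - 3, 0, 1] 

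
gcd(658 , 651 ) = 7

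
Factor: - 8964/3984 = - 9/4  =  - 2^ (- 2 )*3^2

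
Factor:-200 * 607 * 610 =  - 2^4*5^3*61^1*607^1 = -74054000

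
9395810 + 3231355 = 12627165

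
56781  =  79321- 22540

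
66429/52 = 1277 + 25/52 = 1277.48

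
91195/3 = 30398+ 1/3 = 30398.33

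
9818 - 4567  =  5251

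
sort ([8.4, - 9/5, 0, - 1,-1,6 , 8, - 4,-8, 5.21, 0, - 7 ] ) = [ - 8, - 7,- 4,-9/5, - 1, - 1, 0, 0, 5.21, 6 , 8,8.4 ] 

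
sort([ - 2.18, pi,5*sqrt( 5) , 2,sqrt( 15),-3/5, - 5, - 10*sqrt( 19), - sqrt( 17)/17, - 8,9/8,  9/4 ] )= [ - 10 * sqrt( 19), - 8, - 5, - 2.18, - 3/5, - sqrt( 17)/17,  9/8, 2,9/4,pi,sqrt( 15),5 * sqrt( 5 )]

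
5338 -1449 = 3889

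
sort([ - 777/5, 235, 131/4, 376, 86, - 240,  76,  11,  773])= [ - 240 , - 777/5, 11, 131/4,  76, 86, 235, 376,773 ]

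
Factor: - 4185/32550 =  - 2^( - 1)* 3^2*5^ (-1 )*7^ ( -1) = - 9/70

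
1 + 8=9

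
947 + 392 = 1339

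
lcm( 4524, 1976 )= 171912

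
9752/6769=9752/6769 = 1.44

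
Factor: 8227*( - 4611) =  - 37934697= - 3^1*19^1* 29^1*53^1 * 433^1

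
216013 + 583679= 799692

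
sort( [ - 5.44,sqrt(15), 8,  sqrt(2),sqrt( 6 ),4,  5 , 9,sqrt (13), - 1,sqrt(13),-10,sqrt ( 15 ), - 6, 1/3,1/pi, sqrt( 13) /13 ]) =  [ - 10,-6, - 5.44  , - 1,sqrt ( 13)/13,1/pi, 1/3,sqrt( 2 ),sqrt(6 ), sqrt(13), sqrt(13), sqrt(15),sqrt(15), 4, 5,8,  9 ]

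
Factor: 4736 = 2^7*37^1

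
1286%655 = 631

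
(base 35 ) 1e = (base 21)27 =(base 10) 49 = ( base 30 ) 1J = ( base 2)110001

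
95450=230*415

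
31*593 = 18383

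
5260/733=7 + 129/733 =7.18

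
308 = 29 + 279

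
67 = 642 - 575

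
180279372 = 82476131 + 97803241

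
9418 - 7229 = 2189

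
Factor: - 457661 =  - 457661^1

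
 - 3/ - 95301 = 1/31767 = 0.00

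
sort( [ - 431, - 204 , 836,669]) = [ - 431, - 204,669,836]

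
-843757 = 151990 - 995747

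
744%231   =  51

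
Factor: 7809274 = 2^1 * 11^1*137^1*2591^1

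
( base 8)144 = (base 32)34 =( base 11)91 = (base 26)3m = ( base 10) 100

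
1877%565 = 182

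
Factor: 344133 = 3^2*38237^1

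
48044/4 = 12011 =12011.00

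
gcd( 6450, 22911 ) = 3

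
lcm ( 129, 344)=1032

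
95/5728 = 95/5728 = 0.02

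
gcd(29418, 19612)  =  9806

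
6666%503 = 127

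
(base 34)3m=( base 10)124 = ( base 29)48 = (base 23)59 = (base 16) 7c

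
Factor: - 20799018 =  - 2^1*3^4*128389^1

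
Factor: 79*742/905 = 2^1*5^( - 1)*7^1*53^1*79^1 * 181^( - 1) = 58618/905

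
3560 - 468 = 3092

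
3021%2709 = 312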